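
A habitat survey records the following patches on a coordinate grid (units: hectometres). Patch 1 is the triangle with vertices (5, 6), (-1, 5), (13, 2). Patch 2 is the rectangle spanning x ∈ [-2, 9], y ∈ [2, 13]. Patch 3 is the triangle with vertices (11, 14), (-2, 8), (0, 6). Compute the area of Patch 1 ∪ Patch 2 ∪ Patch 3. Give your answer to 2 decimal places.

By inclusion–exclusion:
Individual areas: |Patch 1| = 16, |Patch 2| = 121, |Patch 3| = 19.
|Patch 1∩Patch 2| = 13.7143.
|Patch 1∩Patch 3| = 0.
|Patch 2∩Patch 3| = 18.4621.
|Patch 1∩Patch 2∩Patch 3| = 0.
|Patch 1 ∪ Patch 2 ∪ Patch 3| = 156 − 32.1764 + 0 = 123.82.

123.82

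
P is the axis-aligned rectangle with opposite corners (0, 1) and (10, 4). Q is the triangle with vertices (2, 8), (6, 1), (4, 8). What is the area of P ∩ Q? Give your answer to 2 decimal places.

1.29

The intersection is the polygon with vertices (5.143,4), (6,1), (4.286,4).
By the shoelace formula its area is 1.29.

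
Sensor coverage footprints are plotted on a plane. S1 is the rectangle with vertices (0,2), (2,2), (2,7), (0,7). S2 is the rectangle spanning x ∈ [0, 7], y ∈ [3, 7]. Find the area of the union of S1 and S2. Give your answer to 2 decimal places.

30.00

By inclusion–exclusion:
Individual areas: |S1| = 10, |S2| = 28.
|S1∩S2|: x∈[0,2], y∈[3,7] → 2·4 = 8.
|S1 ∪ S2| = 38 − 8 = 30.00.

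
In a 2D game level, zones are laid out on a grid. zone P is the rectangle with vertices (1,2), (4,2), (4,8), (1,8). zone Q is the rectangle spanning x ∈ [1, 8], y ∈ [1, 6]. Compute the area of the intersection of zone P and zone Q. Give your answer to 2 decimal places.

12.00

|zone P∩zone Q|: x∈[1,4], y∈[2,6] → 3·4 = 12.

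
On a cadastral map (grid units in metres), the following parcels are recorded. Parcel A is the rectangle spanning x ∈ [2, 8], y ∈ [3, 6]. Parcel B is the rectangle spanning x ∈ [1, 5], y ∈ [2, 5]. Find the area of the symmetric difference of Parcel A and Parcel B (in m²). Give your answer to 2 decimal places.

18.00

|Parcel A∩Parcel B|: x∈[2,5], y∈[3,5] → 3·2 = 6.
|Parcel A △ Parcel B| = |Parcel A| + |Parcel B| − 2·|Parcel A∩Parcel B| = 18 + 12 − 12 = 18.00.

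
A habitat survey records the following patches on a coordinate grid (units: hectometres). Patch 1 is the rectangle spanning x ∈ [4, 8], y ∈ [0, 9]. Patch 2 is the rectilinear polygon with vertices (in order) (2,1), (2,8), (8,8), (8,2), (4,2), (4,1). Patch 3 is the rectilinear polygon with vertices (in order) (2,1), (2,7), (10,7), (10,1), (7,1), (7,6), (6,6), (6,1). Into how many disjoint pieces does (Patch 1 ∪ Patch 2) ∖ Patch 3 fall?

2

(Patch 1 ∪ Patch 2) ∖ Patch 3 splits into 2 disjoint pieces (area 9, area 10).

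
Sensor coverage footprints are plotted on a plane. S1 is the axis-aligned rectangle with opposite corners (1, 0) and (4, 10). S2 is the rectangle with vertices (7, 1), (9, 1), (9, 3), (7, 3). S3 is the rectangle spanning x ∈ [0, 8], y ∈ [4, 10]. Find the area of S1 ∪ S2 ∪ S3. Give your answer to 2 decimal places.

64.00

By inclusion–exclusion:
Individual areas: |S1| = 30, |S2| = 4, |S3| = 48.
|S1∩S2| = 0 (no overlap).
|S1∩S3|: x∈[1,4], y∈[4,10] → 3·6 = 18.
|S2∩S3| = 0 (no overlap).
|S1∩S2∩S3| = 0.
|S1 ∪ S2 ∪ S3| = 82 − 18 + 0 = 64.00.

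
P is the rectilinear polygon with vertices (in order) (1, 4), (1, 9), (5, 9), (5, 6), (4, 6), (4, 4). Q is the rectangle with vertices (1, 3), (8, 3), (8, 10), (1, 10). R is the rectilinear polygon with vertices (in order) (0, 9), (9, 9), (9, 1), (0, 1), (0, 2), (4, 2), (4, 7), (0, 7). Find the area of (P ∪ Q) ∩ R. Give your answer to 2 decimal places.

30.00

The region (P ∪ Q) ∩ R is the polygon with vertices (8,3), (4,3), (4,7), (1,7), (1,9), (8,9).
By the shoelace formula its area is 30.00.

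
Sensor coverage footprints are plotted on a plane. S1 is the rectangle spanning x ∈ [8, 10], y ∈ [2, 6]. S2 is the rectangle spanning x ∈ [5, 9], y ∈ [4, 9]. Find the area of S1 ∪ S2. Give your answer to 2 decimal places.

By inclusion–exclusion:
Individual areas: |S1| = 8, |S2| = 20.
|S1∩S2|: x∈[8,9], y∈[4,6] → 1·2 = 2.
|S1 ∪ S2| = 28 − 2 = 26.00.

26.00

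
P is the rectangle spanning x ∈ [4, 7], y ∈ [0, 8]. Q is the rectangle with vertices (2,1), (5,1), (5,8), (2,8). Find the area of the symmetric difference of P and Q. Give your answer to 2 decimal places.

|P∩Q|: x∈[4,5], y∈[1,8] → 1·7 = 7.
|P △ Q| = |P| + |Q| − 2·|P∩Q| = 24 + 21 − 14 = 31.00.

31.00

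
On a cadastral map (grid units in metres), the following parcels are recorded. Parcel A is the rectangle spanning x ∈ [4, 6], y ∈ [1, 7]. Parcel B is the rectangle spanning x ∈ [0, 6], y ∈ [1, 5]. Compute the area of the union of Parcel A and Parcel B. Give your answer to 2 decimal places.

By inclusion–exclusion:
Individual areas: |Parcel A| = 12, |Parcel B| = 24.
|Parcel A∩Parcel B|: x∈[4,6], y∈[1,5] → 2·4 = 8.
|Parcel A ∪ Parcel B| = 36 − 8 = 28.00.

28.00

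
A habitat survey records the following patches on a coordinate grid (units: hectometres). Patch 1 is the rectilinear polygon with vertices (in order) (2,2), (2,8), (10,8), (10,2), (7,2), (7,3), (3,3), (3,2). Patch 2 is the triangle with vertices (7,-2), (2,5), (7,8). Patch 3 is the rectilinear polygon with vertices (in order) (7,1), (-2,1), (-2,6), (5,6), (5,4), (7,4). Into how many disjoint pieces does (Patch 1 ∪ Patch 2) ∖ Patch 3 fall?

2

(Patch 1 ∪ Patch 2) ∖ Patch 3 splits into 2 disjoint pieces (area 32, area 3.2143).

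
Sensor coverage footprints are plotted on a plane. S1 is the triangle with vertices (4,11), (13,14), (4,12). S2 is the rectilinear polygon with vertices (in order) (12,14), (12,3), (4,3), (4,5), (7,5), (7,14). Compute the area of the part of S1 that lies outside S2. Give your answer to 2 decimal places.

2.56

|S1| = 4.5, |S1∩S2| = 1.9444.
|S1 ∖ S2| = |S1| − |S1∩S2| = 4.5 − 1.9444 = 2.56.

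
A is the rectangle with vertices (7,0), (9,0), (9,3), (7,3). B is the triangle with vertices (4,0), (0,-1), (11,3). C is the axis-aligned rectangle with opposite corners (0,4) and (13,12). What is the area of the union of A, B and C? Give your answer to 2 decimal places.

By inclusion–exclusion:
Individual areas: |A| = 6, |B| = 2.5, |C| = 104.
|A∩B| = 0.3896.
|A∩C| = 0 (no overlap).
|B∩C| = 0.
|A∩B∩C| = 0.
|A ∪ B ∪ C| = 112.5 − 0.3896 + 0 = 112.11.

112.11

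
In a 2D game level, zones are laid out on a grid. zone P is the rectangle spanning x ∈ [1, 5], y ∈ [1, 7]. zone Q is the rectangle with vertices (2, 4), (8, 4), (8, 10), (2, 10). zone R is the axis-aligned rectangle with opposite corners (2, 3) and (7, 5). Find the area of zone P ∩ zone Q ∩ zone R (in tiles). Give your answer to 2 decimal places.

3.00

The intersection is the polygon with vertices (5,4), (2,4), (2,5), (5,5).
By the shoelace formula its area is 3.00.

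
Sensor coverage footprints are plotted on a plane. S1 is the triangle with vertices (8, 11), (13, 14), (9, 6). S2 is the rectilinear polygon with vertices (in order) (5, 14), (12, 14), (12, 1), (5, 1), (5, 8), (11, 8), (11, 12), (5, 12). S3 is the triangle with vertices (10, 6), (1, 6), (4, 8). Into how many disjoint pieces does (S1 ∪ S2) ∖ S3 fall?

(S1 ∪ S2) ∖ S3 is a single connected region.

1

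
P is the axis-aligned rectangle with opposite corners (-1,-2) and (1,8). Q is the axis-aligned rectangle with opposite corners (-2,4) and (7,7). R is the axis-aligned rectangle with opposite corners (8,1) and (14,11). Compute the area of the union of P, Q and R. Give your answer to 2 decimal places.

By inclusion–exclusion:
Individual areas: |P| = 20, |Q| = 27, |R| = 60.
|P∩Q|: x∈[-1,1], y∈[4,7] → 2·3 = 6.
|P∩R| = 0 (no overlap).
|Q∩R| = 0 (no overlap).
|P∩Q∩R| = 0.
|P ∪ Q ∪ R| = 107 − 6 + 0 = 101.00.

101.00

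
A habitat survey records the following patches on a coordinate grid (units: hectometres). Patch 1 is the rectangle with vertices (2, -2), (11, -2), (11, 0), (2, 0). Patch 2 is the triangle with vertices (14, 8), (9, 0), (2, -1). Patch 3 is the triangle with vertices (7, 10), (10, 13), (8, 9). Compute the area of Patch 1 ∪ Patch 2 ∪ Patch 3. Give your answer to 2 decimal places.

43.67

By inclusion–exclusion:
Individual areas: |Patch 1| = 18, |Patch 2| = 25.5, |Patch 3| = 3.
|Patch 1∩Patch 2| = 2.8333.
|Patch 1∩Patch 3| = 0.
|Patch 2∩Patch 3| = 0.
|Patch 1∩Patch 2∩Patch 3| = 0.
|Patch 1 ∪ Patch 2 ∪ Patch 3| = 46.5 − 2.8333 + 0 = 43.67.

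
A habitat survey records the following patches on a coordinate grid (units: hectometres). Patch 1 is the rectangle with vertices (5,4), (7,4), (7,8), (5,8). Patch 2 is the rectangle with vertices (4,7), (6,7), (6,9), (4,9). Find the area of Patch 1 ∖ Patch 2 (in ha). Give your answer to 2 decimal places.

7.00

|Patch 1∩Patch 2|: x∈[5,6], y∈[7,8] → 1·1 = 1.
|Patch 1| = 8.
|Patch 1 ∖ Patch 2| = |Patch 1| − |Patch 1∩Patch 2| = 8 − 1 = 7.00.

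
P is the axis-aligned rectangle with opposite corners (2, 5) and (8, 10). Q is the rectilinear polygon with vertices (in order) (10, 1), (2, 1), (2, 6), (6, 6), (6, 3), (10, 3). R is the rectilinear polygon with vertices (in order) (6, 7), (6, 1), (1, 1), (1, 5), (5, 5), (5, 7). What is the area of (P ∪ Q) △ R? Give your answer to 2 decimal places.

|P ∪ Q| = 54.
|(P ∪ Q) ∩ R| = 18.
|(P ∪ Q) △ R| = 54 + 22 − 36 = 40.00.

40.00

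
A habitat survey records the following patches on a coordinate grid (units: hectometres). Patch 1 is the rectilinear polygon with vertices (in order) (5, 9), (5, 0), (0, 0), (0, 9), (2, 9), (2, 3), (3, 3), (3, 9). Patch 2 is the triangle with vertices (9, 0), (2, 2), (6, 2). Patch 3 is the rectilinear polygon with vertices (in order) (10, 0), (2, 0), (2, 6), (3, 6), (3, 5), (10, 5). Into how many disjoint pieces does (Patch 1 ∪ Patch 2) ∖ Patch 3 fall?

(Patch 1 ∪ Patch 2) ∖ Patch 3 splits into 2 disjoint pieces (area 18, area 8).

2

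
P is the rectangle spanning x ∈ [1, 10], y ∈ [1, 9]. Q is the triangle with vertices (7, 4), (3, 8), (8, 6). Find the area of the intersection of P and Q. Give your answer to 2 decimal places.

6.00

The intersection is the polygon with vertices (3,8), (8,6), (7,4).
By the shoelace formula its area is 6.00.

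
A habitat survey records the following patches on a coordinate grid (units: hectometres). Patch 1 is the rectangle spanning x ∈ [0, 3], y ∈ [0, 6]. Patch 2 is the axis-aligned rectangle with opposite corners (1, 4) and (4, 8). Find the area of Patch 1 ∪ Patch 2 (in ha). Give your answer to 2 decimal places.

26.00

By inclusion–exclusion:
Individual areas: |Patch 1| = 18, |Patch 2| = 12.
|Patch 1∩Patch 2|: x∈[1,3], y∈[4,6] → 2·2 = 4.
|Patch 1 ∪ Patch 2| = 30 − 4 = 26.00.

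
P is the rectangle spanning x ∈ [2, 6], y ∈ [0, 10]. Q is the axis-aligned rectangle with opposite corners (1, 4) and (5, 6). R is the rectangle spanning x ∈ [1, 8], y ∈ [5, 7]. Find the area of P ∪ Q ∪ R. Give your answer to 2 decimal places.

47.00

By inclusion–exclusion:
Individual areas: |P| = 40, |Q| = 8, |R| = 14.
|P∩Q|: x∈[2,5], y∈[4,6] → 3·2 = 6.
|P∩R|: x∈[2,6], y∈[5,7] → 4·2 = 8.
|Q∩R|: x∈[1,5], y∈[5,6] → 4·1 = 4.
|P∩Q∩R| = 3.
|P ∪ Q ∪ R| = 62 − 18 + 3 = 47.00.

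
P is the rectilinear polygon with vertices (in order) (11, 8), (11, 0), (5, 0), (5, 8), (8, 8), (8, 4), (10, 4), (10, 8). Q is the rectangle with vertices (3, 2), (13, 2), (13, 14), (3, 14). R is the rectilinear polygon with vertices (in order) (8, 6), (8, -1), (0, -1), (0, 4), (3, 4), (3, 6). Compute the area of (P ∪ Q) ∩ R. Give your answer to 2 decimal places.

The region (P ∪ Q) ∩ R is the polygon with vertices (5,0), (5,2), (3,2), (3,4), (3,6), (8,6), (8,0).
By the shoelace formula its area is 26.00.

26.00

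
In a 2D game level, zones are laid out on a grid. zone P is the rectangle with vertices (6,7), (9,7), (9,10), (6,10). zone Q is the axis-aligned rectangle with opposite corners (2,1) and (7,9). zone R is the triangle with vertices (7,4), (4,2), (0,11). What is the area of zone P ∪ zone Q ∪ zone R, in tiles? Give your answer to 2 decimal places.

By inclusion–exclusion:
Individual areas: |zone P| = 9, |zone Q| = 40, |zone R| = 17.5.
|zone P∩zone Q|: x∈[6,7], y∈[7,9] → 1·2 = 2.
|zone P∩zone R| = 0.
|zone Q∩zone R| = 15.
|zone P∩zone Q∩zone R| = 0.
|zone P ∪ zone Q ∪ zone R| = 66.5 − 17 + 0 = 49.50.

49.50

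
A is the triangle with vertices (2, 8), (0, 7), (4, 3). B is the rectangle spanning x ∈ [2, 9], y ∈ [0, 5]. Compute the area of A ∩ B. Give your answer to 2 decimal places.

1.20

The intersection is the polygon with vertices (4,3), (2,5), (3.2,5).
By the shoelace formula its area is 1.20.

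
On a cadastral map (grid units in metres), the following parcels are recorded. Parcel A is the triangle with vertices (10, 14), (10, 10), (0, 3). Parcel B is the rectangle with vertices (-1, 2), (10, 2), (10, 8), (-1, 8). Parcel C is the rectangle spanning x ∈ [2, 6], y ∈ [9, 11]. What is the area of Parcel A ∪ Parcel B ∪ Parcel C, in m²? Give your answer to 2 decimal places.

By inclusion–exclusion:
Individual areas: |Parcel A| = 20, |Parcel B| = 66, |Parcel C| = 8.
|Parcel A∩Parcel B| = 6.4935.
|Parcel A∩Parcel C| = 0.1636.
|Parcel B∩Parcel C| = 0 (no overlap).
|Parcel A∩Parcel B∩Parcel C| = 0.
|Parcel A ∪ Parcel B ∪ Parcel C| = 94 − 6.6571 + 0 = 87.34.

87.34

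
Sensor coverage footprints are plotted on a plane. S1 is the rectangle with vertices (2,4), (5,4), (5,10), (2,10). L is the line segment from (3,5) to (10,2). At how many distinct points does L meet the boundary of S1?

1

The segment meets the boundary at (5,4.143).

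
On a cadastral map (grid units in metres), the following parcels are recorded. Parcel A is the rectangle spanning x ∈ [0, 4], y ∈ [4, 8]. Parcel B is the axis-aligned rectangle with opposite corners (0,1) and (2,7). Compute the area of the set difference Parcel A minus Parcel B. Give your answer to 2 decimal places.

10.00

|Parcel A∩Parcel B|: x∈[0,2], y∈[4,7] → 2·3 = 6.
|Parcel A| = 16.
|Parcel A ∖ Parcel B| = |Parcel A| − |Parcel A∩Parcel B| = 16 − 6 = 10.00.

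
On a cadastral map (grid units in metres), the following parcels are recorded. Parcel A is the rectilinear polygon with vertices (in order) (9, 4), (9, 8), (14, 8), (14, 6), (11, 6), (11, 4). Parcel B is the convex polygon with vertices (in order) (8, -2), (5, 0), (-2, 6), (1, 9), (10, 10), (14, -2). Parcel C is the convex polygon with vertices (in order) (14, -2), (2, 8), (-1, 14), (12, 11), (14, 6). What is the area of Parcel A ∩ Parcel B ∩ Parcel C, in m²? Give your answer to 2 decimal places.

8.00

The intersection is the polygon with vertices (10.667,8), (11.333,6), (11,6), (11,4), (9,4), (9,8).
By the shoelace formula its area is 8.00.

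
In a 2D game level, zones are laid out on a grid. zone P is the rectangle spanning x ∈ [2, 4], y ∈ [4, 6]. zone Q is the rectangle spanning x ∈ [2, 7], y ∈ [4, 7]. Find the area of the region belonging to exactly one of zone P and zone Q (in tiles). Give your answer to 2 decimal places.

11.00

|zone P∩zone Q|: x∈[2,4], y∈[4,6] → 2·2 = 4.
|zone P △ zone Q| = |zone P| + |zone Q| − 2·|zone P∩zone Q| = 4 + 15 − 8 = 11.00.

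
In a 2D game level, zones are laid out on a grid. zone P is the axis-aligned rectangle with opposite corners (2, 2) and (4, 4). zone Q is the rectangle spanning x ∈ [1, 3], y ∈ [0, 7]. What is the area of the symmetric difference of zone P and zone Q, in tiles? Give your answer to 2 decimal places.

14.00

|zone P∩zone Q|: x∈[2,3], y∈[2,4] → 1·2 = 2.
|zone P △ zone Q| = |zone P| + |zone Q| − 2·|zone P∩zone Q| = 4 + 14 − 4 = 14.00.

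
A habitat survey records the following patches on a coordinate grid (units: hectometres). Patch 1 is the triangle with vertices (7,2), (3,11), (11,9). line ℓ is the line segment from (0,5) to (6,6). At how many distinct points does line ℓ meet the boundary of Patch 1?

The segment meets the boundary at (5.276,5.879).

1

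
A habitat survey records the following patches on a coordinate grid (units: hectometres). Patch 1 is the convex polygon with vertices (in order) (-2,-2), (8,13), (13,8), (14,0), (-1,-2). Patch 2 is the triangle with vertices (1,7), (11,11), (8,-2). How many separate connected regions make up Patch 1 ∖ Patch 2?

Patch 1 ∖ Patch 2 splits into 3 disjoint pieces (area 29.7228, area 8.3117, area 37.9777).

3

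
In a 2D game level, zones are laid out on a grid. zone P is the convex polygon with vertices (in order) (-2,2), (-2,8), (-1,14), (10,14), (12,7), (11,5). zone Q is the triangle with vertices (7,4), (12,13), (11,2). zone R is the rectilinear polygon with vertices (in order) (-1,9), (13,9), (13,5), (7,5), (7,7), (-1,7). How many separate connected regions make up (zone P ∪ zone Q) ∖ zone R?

1

(zone P ∪ zone Q) ∖ zone R is a single connected region.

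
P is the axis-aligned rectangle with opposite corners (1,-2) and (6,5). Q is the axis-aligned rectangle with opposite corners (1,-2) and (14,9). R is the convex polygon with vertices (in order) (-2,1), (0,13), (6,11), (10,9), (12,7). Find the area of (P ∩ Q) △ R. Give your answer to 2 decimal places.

104.57

|P ∩ Q| = 35.
|(P ∩ Q) ∩ R| = 8.2143.
|(P ∩ Q) △ R| = 35 + 86 − 16.4286 = 104.57.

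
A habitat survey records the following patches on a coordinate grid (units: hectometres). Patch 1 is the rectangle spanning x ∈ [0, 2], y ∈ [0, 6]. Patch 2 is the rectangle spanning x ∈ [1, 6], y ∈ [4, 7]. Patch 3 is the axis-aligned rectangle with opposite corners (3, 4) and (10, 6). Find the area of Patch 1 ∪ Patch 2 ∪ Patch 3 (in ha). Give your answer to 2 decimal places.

33.00

By inclusion–exclusion:
Individual areas: |Patch 1| = 12, |Patch 2| = 15, |Patch 3| = 14.
|Patch 1∩Patch 2|: x∈[1,2], y∈[4,6] → 1·2 = 2.
|Patch 1∩Patch 3| = 0 (no overlap).
|Patch 2∩Patch 3|: x∈[3,6], y∈[4,6] → 3·2 = 6.
|Patch 1∩Patch 2∩Patch 3| = 0.
|Patch 1 ∪ Patch 2 ∪ Patch 3| = 41 − 8 + 0 = 33.00.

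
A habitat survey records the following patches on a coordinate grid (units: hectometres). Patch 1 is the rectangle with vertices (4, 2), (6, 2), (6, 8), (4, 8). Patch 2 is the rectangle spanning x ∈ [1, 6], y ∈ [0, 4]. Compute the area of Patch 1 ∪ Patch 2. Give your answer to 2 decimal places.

By inclusion–exclusion:
Individual areas: |Patch 1| = 12, |Patch 2| = 20.
|Patch 1∩Patch 2|: x∈[4,6], y∈[2,4] → 2·2 = 4.
|Patch 1 ∪ Patch 2| = 32 − 4 = 28.00.

28.00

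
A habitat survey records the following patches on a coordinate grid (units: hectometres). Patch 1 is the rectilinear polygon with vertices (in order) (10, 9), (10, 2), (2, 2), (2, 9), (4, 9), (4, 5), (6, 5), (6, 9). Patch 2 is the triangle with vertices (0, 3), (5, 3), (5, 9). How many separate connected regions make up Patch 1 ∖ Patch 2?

Patch 1 ∖ Patch 2 splits into 2 disjoint pieces (area 34, area 4.8).

2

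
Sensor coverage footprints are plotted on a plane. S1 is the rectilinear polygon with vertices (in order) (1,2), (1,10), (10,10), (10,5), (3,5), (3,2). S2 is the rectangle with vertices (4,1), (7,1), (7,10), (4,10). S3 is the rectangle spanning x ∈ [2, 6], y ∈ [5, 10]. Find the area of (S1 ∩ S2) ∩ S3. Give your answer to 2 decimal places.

10.00

The region (S1 ∩ S2) ∩ S3 is the polygon with vertices (4,5), (4,10), (6,10), (6,5).
By the shoelace formula its area is 10.00.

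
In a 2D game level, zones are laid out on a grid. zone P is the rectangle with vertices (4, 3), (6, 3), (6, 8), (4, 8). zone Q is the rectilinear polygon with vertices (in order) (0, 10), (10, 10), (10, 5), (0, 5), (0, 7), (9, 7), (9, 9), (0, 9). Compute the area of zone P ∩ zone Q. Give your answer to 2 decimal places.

The intersection is the polygon with vertices (6,5), (4,5), (4,7), (6,7).
By the shoelace formula its area is 4.00.

4.00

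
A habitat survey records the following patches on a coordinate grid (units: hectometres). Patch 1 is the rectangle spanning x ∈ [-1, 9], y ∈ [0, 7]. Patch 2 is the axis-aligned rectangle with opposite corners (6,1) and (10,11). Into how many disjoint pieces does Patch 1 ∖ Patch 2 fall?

1

Patch 1 ∖ Patch 2 is a single connected region.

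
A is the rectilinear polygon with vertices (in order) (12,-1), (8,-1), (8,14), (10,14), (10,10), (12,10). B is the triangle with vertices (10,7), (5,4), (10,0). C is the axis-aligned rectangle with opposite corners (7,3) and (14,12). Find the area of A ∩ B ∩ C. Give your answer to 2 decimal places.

The intersection is the polygon with vertices (10,7), (10,3), (8,3), (8,5.8).
By the shoelace formula its area is 6.80.

6.80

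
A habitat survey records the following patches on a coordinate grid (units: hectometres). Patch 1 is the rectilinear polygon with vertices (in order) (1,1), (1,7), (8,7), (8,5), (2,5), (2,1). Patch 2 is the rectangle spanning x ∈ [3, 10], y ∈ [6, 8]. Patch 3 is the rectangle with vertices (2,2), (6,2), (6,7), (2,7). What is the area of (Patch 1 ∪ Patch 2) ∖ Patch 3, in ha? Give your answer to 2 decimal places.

|Patch 1 ∪ Patch 2| = 27.
|(Patch 1 ∪ Patch 2) ∩ Patch 3| = 8.
|(Patch 1 ∪ Patch 2) ∖ Patch 3| = 27 − 8 = 19.00.

19.00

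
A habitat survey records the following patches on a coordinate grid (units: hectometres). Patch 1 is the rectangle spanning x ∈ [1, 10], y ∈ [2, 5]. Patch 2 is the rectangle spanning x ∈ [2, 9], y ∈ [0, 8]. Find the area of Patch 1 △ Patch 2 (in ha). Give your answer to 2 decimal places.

41.00

|Patch 1∩Patch 2|: x∈[2,9], y∈[2,5] → 7·3 = 21.
|Patch 1 △ Patch 2| = |Patch 1| + |Patch 2| − 2·|Patch 1∩Patch 2| = 27 + 56 − 42 = 41.00.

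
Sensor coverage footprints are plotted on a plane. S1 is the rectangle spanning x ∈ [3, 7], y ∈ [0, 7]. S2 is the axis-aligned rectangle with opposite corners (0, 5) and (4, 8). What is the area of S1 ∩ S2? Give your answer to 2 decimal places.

2.00

|S1∩S2|: x∈[3,4], y∈[5,7] → 1·2 = 2.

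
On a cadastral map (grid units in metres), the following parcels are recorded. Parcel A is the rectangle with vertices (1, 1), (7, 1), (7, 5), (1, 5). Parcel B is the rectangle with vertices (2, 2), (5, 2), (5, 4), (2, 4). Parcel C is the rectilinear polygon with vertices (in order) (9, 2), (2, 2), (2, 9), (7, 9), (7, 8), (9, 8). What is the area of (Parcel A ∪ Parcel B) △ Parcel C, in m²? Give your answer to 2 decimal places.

41.00

|Parcel A ∪ Parcel B| = 24.
|(Parcel A ∪ Parcel B) ∩ Parcel C| = 15.
|(Parcel A ∪ Parcel B) △ Parcel C| = 24 + 47 − 30 = 41.00.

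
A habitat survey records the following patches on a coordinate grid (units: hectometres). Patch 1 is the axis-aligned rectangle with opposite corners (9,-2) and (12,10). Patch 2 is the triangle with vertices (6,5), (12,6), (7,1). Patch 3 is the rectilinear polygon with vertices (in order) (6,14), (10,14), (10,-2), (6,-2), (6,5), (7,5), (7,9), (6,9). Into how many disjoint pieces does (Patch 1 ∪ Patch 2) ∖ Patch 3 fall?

(Patch 1 ∪ Patch 2) ∖ Patch 3 splits into 2 disjoint pieces (area 24, area 0.0833).

2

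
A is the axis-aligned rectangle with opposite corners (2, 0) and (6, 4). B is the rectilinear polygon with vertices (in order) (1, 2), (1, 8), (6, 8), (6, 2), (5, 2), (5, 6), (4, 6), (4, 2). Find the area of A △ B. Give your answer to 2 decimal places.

30.00

|A| = 16, |B| = 26, |A∩B| = 6.
|A △ B| = |A| + |B| − 2·|A∩B| = 16 + 26 − 12 = 30.00.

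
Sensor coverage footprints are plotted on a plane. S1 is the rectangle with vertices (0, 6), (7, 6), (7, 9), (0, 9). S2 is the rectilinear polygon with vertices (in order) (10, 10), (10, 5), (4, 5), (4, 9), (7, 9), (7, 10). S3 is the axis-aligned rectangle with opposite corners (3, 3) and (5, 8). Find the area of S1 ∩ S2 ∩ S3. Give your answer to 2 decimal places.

2.00

The intersection is the polygon with vertices (4,6), (4,8), (5,8), (5,6).
By the shoelace formula its area is 2.00.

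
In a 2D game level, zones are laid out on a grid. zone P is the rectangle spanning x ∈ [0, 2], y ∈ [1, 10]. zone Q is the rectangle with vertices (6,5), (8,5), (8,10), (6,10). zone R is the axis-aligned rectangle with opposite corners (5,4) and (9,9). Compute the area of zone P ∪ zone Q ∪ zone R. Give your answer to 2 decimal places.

40.00

By inclusion–exclusion:
Individual areas: |zone P| = 18, |zone Q| = 10, |zone R| = 20.
|zone P∩zone Q| = 0 (no overlap).
|zone P∩zone R| = 0 (no overlap).
|zone Q∩zone R|: x∈[6,8], y∈[5,9] → 2·4 = 8.
|zone P∩zone Q∩zone R| = 0.
|zone P ∪ zone Q ∪ zone R| = 48 − 8 + 0 = 40.00.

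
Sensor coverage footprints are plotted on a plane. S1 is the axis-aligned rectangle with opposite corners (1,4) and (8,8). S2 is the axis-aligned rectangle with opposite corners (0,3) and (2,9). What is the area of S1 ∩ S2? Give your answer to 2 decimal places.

4.00

|S1∩S2|: x∈[1,2], y∈[4,8] → 1·4 = 4.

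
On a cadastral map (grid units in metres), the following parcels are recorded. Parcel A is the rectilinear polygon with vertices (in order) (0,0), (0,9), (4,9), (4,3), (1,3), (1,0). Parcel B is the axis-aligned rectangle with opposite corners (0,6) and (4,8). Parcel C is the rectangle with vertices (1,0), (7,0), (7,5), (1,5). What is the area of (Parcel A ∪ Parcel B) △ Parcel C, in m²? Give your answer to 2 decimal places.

|Parcel A ∪ Parcel B| = 27.
|(Parcel A ∪ Parcel B) ∩ Parcel C| = 6.
|(Parcel A ∪ Parcel B) △ Parcel C| = 27 + 30 − 12 = 45.00.

45.00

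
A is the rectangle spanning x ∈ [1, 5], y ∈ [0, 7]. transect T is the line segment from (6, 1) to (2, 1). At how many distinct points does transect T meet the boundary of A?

The segment meets the boundary at (5,1).

1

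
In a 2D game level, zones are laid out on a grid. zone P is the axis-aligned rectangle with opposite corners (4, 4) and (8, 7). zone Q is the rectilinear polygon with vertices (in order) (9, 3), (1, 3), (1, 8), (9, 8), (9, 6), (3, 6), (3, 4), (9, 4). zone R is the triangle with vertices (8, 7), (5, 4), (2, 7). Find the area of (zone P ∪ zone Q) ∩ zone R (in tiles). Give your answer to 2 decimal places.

8.50

The region (zone P ∪ zone Q) ∩ zone R is the polygon with vertices (3,6), (2,7), (8,7), (5,4), (4,5), (4,6).
By the shoelace formula its area is 8.50.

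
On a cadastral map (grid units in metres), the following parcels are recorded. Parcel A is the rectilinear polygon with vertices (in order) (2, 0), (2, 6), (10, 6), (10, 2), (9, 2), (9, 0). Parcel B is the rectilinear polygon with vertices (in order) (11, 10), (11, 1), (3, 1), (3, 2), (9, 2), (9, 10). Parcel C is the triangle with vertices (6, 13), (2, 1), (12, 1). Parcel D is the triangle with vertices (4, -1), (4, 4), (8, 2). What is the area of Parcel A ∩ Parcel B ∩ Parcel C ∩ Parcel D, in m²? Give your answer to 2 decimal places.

The intersection is the polygon with vertices (8,2), (6.667,1), (4,1), (4,2).
By the shoelace formula its area is 3.33.

3.33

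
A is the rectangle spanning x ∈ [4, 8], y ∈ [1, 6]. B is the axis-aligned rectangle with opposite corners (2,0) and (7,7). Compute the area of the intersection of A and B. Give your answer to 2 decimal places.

|A∩B|: x∈[4,7], y∈[1,6] → 3·5 = 15.

15.00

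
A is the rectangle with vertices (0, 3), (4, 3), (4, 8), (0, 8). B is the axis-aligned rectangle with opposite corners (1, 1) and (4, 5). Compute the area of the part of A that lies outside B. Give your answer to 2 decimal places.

|A∩B|: x∈[1,4], y∈[3,5] → 3·2 = 6.
|A| = 20.
|A ∖ B| = |A| − |A∩B| = 20 − 6 = 14.00.

14.00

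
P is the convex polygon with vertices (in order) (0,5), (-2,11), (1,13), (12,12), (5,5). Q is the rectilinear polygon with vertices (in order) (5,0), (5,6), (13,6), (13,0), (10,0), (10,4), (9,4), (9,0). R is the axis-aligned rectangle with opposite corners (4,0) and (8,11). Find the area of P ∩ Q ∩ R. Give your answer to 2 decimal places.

0.50

The intersection is the polygon with vertices (5,6), (6,6), (5,5).
By the shoelace formula its area is 0.50.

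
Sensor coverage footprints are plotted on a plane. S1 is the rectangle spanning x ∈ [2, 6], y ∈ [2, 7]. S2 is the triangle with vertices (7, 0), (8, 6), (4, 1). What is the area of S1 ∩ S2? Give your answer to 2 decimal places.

0.90

The intersection is the polygon with vertices (6,2), (4.8,2), (6,3.5).
By the shoelace formula its area is 0.90.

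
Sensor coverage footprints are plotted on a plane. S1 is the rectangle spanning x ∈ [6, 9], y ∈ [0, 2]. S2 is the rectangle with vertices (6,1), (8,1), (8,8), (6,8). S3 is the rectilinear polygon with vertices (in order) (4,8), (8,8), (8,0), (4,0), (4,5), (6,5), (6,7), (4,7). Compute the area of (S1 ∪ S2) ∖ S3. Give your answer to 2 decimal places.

2.00

|S1 ∪ S2| = 18.
|(S1 ∪ S2) ∩ S3| = 16.
|(S1 ∪ S2) ∖ S3| = 18 − 16 = 2.00.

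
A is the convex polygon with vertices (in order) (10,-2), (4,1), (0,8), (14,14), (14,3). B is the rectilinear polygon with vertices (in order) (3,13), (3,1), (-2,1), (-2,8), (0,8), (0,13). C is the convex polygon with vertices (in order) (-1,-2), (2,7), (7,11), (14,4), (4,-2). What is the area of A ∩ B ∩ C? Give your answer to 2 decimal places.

4.43

The intersection is the polygon with vertices (3,2.75), (1.474,5.421), (2,7), (3,7.8).
By the shoelace formula its area is 4.43.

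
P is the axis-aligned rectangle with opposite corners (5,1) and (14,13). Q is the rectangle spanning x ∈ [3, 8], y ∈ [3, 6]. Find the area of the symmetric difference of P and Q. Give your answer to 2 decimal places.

|P∩Q|: x∈[5,8], y∈[3,6] → 3·3 = 9.
|P △ Q| = |P| + |Q| − 2·|P∩Q| = 108 + 15 − 18 = 105.00.

105.00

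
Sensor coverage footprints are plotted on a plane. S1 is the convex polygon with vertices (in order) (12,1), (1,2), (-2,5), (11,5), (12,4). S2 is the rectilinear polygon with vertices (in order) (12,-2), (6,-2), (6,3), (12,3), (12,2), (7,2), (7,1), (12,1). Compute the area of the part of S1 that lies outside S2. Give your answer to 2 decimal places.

|S1| = 42.5, |S1∩S2| = 6.5.
|S1 ∖ S2| = |S1| − |S1∩S2| = 42.5 − 6.5 = 36.00.

36.00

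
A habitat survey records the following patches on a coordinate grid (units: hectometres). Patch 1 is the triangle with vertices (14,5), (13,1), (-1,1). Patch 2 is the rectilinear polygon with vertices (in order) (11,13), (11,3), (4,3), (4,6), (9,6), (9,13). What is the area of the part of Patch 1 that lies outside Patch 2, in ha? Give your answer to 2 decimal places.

25.30

|Patch 1| = 28, |Patch 1∩Patch 2| = 2.7.
|Patch 1 ∖ Patch 2| = |Patch 1| − |Patch 1∩Patch 2| = 28 − 2.7 = 25.30.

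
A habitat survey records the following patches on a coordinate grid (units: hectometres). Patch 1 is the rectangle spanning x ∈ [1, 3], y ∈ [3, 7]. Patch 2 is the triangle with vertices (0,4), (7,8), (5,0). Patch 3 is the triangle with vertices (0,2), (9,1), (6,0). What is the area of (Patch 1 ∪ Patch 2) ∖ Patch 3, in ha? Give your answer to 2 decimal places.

|Patch 1 ∪ Patch 2| = 27.7393.
|(Patch 1 ∪ Patch 2) ∩ Patch 3| = 1.6362.
|(Patch 1 ∪ Patch 2) ∖ Patch 3| = 27.7393 − 1.6362 = 26.10.

26.10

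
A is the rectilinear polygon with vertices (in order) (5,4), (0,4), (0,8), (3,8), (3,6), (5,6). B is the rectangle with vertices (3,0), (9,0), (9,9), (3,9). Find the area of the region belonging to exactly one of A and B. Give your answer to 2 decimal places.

62.00

|A| = 16, |B| = 54, |A∩B| = 4.
|A △ B| = |A| + |B| − 2·|A∩B| = 16 + 54 − 8 = 62.00.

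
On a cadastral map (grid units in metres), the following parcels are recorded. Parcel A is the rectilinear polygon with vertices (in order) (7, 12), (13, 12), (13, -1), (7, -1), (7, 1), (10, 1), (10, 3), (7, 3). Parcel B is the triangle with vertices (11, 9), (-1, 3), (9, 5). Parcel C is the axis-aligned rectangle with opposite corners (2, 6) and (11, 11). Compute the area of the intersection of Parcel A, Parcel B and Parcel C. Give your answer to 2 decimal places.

The intersection is the polygon with vertices (11,9), (9.5,6), (7,6), (7,7).
By the shoelace formula its area is 5.75.

5.75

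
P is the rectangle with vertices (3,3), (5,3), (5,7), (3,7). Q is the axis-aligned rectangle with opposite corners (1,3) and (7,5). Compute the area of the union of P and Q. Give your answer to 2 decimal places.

16.00

By inclusion–exclusion:
Individual areas: |P| = 8, |Q| = 12.
|P∩Q|: x∈[3,5], y∈[3,5] → 2·2 = 4.
|P ∪ Q| = 20 − 4 = 16.00.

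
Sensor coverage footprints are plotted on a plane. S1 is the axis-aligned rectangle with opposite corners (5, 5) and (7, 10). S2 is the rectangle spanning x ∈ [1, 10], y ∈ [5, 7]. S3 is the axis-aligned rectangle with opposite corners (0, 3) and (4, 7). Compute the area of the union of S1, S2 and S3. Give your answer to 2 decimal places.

34.00

By inclusion–exclusion:
Individual areas: |S1| = 10, |S2| = 18, |S3| = 16.
|S1∩S2|: x∈[5,7], y∈[5,7] → 2·2 = 4.
|S1∩S3| = 0 (no overlap).
|S2∩S3|: x∈[1,4], y∈[5,7] → 3·2 = 6.
|S1∩S2∩S3| = 0.
|S1 ∪ S2 ∪ S3| = 44 − 10 + 0 = 34.00.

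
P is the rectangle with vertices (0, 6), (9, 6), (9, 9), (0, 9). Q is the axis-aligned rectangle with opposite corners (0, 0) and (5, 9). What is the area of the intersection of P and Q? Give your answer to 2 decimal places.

15.00

|P∩Q|: x∈[0,5], y∈[6,9] → 5·3 = 15.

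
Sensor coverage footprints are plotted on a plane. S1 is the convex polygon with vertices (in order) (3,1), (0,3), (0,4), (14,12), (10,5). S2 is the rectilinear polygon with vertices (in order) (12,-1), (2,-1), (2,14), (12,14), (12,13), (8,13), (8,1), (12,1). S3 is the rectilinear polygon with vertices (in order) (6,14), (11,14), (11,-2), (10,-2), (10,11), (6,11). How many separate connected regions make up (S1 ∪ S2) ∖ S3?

4

(S1 ∪ S2) ∖ S3 splits into 4 disjoint pieces (area 101.9048, area 1, area 5.3036, area 2).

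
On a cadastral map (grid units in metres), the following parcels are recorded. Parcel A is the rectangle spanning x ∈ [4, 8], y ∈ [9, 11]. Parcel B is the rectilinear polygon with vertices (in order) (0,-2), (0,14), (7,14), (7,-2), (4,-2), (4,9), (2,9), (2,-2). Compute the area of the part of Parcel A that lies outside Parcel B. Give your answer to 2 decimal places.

2.00

|Parcel A| = 8, |Parcel A∩Parcel B| = 6.
|Parcel A ∖ Parcel B| = |Parcel A| − |Parcel A∩Parcel B| = 8 − 6 = 2.00.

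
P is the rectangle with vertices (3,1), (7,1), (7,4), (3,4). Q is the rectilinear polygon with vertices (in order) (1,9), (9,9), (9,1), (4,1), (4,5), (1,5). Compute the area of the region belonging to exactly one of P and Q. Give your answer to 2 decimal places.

46.00

|P| = 12, |Q| = 52, |P∩Q| = 9.
|P △ Q| = |P| + |Q| − 2·|P∩Q| = 12 + 52 − 18 = 46.00.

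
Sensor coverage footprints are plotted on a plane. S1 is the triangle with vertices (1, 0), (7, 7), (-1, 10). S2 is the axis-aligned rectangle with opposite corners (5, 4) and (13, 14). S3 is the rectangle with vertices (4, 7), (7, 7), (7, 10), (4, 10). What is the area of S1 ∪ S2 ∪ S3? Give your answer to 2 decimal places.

By inclusion–exclusion:
Individual areas: |S1| = 37, |S2| = 80, |S3| = 9.
|S1∩S2| = 3.0833.
|S1∩S3| = 1.6875.
|S2∩S3|: x∈[5,7], y∈[7,10] → 2·3 = 6.
|S1∩S2∩S3| = 0.75.
|S1 ∪ S2 ∪ S3| = 126 − 10.7708 + 0.75 = 115.98.

115.98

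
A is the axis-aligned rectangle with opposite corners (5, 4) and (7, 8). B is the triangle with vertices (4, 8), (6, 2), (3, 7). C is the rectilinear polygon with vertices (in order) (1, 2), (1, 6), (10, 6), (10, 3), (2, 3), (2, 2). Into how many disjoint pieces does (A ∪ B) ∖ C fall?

(A ∪ B) ∖ C splits into 3 disjoint pieces (area 4, area 0.1333, area 1.8667).

3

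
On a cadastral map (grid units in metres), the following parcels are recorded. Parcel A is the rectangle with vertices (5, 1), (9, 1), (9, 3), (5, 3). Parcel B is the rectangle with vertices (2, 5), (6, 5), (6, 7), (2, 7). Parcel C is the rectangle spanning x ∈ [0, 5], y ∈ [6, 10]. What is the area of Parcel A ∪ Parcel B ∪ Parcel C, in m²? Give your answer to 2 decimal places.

33.00

By inclusion–exclusion:
Individual areas: |Parcel A| = 8, |Parcel B| = 8, |Parcel C| = 20.
|Parcel A∩Parcel B| = 0 (no overlap).
|Parcel A∩Parcel C| = 0 (no overlap).
|Parcel B∩Parcel C|: x∈[2,5], y∈[6,7] → 3·1 = 3.
|Parcel A∩Parcel B∩Parcel C| = 0.
|Parcel A ∪ Parcel B ∪ Parcel C| = 36 − 3 + 0 = 33.00.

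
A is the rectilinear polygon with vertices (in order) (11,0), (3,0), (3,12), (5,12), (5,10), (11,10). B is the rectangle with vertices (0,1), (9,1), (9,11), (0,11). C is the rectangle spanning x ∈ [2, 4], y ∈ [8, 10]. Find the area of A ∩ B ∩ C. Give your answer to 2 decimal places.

2.00

The intersection is the polygon with vertices (3,10), (4,10), (4,8), (3,8).
By the shoelace formula its area is 2.00.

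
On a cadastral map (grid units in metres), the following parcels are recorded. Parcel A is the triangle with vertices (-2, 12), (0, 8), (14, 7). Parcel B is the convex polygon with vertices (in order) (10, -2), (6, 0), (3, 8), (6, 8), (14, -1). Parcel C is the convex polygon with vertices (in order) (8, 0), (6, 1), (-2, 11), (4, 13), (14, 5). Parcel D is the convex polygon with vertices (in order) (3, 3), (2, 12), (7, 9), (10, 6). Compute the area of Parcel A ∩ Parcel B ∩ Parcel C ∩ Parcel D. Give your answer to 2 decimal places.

The intersection is the polygon with vertices (6,8), (6.407,7.542), (3.083,7.78), (3,8).
By the shoelace formula its area is 1.04.

1.04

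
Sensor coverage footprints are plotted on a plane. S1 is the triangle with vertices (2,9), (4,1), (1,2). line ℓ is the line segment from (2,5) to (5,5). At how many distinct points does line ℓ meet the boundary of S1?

1

The segment meets the boundary at (3,5).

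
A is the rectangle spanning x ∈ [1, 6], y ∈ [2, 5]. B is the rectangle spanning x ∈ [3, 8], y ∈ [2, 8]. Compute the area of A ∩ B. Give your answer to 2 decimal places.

|A∩B|: x∈[3,6], y∈[2,5] → 3·3 = 9.

9.00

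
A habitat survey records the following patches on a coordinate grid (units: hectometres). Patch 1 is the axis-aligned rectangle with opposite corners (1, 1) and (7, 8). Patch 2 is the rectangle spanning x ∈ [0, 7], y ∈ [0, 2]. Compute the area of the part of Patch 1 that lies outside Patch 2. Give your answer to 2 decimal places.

|Patch 1∩Patch 2|: x∈[1,7], y∈[1,2] → 6·1 = 6.
|Patch 1| = 42.
|Patch 1 ∖ Patch 2| = |Patch 1| − |Patch 1∩Patch 2| = 42 − 6 = 36.00.

36.00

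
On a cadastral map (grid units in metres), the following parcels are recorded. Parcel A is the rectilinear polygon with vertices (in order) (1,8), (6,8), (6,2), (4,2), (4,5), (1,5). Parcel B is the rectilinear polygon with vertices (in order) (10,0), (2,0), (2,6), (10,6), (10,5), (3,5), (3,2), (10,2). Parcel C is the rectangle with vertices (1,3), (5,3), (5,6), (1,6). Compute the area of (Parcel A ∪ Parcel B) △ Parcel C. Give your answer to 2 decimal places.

40.00

|Parcel A ∪ Parcel B| = 44.
|(Parcel A ∪ Parcel B) ∩ Parcel C| = 8.
|(Parcel A ∪ Parcel B) △ Parcel C| = 44 + 12 − 16 = 40.00.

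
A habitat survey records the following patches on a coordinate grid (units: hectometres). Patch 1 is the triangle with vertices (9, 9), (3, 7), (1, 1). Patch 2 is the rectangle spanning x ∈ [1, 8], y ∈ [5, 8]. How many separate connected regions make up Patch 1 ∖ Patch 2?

2

Patch 1 ∖ Patch 2 splits into 2 disjoint pieces (area 1, area 5.3333).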